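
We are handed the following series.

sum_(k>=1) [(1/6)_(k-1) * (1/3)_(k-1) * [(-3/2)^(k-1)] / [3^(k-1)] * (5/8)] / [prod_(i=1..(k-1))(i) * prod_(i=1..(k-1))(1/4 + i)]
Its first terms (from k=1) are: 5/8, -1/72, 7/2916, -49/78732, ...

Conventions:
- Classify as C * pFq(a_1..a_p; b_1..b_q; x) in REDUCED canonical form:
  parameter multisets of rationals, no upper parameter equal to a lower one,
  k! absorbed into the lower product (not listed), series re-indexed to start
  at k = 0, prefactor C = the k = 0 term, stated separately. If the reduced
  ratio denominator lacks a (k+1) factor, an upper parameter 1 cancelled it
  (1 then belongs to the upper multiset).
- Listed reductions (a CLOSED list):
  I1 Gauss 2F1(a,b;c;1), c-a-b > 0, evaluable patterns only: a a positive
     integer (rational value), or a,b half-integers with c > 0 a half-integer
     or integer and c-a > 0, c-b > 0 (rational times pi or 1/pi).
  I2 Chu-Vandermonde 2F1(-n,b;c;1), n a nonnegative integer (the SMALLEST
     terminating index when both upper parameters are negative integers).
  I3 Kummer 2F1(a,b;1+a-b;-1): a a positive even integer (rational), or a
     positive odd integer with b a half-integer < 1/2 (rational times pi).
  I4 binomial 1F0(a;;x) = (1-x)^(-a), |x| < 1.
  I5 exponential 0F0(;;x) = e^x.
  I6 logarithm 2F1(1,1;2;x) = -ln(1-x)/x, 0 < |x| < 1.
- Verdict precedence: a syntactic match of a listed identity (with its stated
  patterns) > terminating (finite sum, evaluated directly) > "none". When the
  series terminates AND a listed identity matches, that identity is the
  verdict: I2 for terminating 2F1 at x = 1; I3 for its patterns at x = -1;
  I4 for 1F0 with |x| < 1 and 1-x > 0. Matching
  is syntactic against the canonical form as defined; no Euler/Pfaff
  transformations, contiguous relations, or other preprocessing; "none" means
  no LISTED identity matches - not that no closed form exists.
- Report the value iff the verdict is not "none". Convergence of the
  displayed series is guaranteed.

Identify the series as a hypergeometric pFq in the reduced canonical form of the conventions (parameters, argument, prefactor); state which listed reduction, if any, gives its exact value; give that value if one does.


Reduced: x = -1/2, 2F1, upper = {1/6, 1/3}, lower = {5/4}, C = 5/8. Verdict: none. A 2F1 with upper {1/6, 1/3} fits none of I1-I6 at x = -1/2; the sum runs forever.

Key step: from the first term 5/8: the lower running product (prefactor 5/8) is a rising factorial.
Ratio: r(k) = (-1/2) * (k+1/6) (k+1/3) / [(k+5/4) (k+1)] - rational in k. x = (-1/2); t_0 = 5/8; negate the roots.


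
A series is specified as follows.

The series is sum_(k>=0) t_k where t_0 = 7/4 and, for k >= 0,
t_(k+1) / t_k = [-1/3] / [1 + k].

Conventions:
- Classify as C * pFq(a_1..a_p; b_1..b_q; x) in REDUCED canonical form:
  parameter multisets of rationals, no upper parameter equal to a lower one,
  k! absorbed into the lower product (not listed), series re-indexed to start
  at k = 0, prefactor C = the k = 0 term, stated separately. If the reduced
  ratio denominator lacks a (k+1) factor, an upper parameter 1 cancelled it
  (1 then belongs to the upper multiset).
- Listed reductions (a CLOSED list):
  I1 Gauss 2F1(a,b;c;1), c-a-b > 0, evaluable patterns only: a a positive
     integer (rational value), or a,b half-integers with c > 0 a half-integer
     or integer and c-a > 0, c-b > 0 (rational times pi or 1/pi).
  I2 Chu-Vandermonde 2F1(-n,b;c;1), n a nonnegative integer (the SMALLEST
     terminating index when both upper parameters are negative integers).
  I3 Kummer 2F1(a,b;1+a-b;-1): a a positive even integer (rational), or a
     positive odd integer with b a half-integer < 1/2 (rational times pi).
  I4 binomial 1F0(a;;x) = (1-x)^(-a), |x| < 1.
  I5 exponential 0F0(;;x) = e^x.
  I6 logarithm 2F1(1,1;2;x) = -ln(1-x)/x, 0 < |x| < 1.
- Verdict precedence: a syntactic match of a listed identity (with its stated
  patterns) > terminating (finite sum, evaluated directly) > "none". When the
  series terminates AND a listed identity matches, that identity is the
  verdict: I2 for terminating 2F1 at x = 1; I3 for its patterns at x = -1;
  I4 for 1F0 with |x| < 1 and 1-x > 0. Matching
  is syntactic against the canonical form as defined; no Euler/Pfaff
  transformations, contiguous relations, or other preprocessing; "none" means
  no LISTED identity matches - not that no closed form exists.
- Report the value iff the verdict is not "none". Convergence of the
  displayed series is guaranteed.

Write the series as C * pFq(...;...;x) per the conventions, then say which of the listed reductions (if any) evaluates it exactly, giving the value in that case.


Canonical form: C = 7/4 times 0F0 with upper {-}, lower {-}, x = -1/3. Verdict: the I5 exponential reduction fires (the 0F0 exponential series at x = -1/3). Its exact value is (7/4) * e^(-1/3).

The tell: with t_0 = 7/4, the expanded ratio factors over Q; prefactor 7/4, roots give parameters.
Adjacent-term ratio: r(k) = (-1/3) * 1 / [(k+1)] - rational in k, leading ratio (-1/3); with t_0 = 7/4, classification follows.


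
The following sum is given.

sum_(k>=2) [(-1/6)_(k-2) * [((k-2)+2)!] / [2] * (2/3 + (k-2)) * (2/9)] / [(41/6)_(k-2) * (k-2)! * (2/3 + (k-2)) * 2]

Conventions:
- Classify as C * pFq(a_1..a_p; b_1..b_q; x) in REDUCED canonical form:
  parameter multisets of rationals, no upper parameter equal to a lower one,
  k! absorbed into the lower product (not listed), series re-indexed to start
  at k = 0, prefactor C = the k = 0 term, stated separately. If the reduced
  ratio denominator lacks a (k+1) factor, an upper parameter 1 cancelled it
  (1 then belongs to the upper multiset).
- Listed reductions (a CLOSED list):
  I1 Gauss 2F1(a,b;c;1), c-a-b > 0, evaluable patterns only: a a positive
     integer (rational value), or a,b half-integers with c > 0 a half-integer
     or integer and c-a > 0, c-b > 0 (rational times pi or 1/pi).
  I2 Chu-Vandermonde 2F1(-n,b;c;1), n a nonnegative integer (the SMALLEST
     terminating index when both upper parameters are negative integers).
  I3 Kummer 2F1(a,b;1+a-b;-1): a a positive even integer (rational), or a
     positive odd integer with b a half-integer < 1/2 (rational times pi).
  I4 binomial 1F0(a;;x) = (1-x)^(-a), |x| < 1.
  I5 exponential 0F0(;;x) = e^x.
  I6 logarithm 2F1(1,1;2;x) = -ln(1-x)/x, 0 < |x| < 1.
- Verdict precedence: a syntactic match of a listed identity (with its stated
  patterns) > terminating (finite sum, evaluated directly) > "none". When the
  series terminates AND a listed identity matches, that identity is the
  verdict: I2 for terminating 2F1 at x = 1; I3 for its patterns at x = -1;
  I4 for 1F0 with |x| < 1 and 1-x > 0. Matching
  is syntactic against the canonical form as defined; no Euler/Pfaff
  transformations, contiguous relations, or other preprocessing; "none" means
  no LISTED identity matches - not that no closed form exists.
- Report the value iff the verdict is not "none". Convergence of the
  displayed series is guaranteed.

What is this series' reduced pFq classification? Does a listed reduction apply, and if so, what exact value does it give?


With C = 1/9: the canonical form is 2F1(-1/6, 3; 41/6; 1). Verdict: this is the Gauss summation I1 (x = 1: the Gamma ratio telescopes since c-a-b = 4 > 0 and a = 3 in Z>0). Hence: 4669/46656.

Key step: from the first term 1/9: the factorial ratio (prefactor 1/9) (k+a-1)!/(a-1)! is a rising factorial (a)_k.
Step ratio: r(k) = 1 * (k-1/6) (k+3) / [(k+41/6) (k+1)] - poly over poly, x = 1 from leading terms; C = 1/9 at k = 0.


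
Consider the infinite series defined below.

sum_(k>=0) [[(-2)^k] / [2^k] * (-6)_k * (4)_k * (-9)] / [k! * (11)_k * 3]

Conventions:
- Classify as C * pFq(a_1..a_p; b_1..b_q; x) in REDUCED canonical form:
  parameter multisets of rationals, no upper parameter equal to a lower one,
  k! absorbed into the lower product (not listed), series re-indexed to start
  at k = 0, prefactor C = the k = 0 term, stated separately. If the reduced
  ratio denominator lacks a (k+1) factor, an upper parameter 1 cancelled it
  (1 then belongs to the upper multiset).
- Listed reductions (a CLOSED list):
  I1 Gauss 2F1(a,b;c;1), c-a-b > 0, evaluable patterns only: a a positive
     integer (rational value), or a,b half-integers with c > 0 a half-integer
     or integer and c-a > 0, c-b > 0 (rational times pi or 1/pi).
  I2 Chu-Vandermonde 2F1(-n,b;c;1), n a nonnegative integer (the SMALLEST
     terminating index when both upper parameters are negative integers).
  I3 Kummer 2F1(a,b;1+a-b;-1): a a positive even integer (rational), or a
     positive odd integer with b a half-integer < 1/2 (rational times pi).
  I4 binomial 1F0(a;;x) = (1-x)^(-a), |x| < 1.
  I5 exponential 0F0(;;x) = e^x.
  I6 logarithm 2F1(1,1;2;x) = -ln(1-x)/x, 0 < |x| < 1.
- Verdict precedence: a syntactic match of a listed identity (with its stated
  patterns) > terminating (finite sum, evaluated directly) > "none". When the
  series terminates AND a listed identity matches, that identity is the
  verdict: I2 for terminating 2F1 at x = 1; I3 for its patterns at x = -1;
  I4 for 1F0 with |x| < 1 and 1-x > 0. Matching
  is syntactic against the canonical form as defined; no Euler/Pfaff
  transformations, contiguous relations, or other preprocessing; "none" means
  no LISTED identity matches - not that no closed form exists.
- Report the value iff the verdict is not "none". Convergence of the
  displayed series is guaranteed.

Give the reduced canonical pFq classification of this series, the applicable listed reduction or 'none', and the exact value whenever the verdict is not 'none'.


Classification (C = -3): 2F1 with upper {-6, 4}, lower {11}, argument x = -1. Verdict: this is Kummer (I3) (x = -1; c = 11 equals 1+a-b for upper {-6, 4}: listed pattern). Value: -45/2.

Key step: with t_0 = -3, the constant factors (prefactor -3) combine into one prefactor.
Consecutive-term ratio: r(k) = (-1) * (k-6) (k+4) / [(k+11) (k+1)] - rational in k, leading ratio (-1); with t_0 = -3, classification follows.


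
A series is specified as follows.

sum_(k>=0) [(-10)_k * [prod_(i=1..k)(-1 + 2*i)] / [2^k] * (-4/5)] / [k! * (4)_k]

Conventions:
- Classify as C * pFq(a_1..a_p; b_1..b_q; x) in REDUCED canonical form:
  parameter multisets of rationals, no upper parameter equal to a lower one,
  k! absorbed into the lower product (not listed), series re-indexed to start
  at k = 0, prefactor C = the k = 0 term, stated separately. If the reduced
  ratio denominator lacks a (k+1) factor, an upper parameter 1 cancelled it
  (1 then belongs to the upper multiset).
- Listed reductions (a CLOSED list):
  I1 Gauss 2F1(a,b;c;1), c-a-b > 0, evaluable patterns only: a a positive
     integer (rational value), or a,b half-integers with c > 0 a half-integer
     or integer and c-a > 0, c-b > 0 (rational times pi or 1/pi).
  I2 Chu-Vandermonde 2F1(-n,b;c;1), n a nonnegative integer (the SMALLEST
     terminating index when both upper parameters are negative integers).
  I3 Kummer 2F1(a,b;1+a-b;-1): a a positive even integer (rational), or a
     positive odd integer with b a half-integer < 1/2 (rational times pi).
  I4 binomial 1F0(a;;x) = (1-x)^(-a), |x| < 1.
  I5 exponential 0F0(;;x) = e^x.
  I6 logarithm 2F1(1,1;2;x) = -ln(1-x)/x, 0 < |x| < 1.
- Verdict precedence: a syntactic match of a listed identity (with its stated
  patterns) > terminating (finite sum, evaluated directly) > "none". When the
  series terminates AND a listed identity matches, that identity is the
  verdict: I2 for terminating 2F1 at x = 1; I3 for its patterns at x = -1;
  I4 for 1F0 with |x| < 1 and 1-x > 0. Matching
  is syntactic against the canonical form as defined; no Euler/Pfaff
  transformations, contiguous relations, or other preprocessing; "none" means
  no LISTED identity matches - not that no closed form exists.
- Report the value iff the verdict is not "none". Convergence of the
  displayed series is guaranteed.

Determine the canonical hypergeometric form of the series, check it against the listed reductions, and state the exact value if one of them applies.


x = 1 here; the reduced form reads 2F1, upper {-10, 1/2}, lower {4}, C = -4/5. Verdict at x = 1: Vandermonde's identity (I2) matches (terminating 2F1 at x = 1 with n = 10, b = 1/2, c = 4). Hence: -52003/131072.

Structural cue: x = 1 and the odd product 1*3*...*(2k-1) (prefactor -4/5) is 2^k (1/2)_k.
Term ratio: r(k) = 1 * (k-10) (k+1/2) / [(k+4) (k+1)] - rational; roots negated = parameters, x = 1, C = -4/5.


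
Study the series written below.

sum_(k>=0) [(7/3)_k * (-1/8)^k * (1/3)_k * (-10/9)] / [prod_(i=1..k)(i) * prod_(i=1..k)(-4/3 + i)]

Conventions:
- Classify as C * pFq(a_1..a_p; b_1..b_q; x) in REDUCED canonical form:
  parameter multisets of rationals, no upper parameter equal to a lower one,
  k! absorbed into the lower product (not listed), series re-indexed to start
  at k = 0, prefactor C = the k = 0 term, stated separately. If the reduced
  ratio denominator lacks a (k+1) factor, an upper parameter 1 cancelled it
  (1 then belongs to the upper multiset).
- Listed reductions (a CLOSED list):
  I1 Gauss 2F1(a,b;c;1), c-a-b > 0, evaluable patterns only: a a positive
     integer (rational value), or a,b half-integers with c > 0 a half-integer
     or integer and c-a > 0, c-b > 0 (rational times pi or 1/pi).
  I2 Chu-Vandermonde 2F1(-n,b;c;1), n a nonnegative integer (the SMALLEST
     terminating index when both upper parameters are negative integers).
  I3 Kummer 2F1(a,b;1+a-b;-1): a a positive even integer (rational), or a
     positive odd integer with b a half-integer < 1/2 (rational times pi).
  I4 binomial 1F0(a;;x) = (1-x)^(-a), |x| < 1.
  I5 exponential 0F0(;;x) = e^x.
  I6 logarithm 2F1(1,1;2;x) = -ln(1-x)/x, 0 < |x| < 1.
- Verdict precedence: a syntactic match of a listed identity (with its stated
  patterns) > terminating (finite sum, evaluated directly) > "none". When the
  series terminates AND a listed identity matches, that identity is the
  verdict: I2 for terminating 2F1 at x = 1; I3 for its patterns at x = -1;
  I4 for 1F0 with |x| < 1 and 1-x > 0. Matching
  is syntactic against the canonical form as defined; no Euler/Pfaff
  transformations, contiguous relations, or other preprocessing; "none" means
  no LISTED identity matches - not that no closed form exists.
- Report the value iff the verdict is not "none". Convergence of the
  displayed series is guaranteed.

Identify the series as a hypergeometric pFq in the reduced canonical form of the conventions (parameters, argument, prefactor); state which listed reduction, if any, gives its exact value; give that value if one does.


With C = -10/9: the canonical form is 2F1(1/3, 7/3; -1/3; -1/8). Verdict: none - this 2F1 at x = -1/8 matches no listed pattern, and upper {1/3, 7/3} holds no stopper.

The tell: with t_0 = -10/9, the product of the first k integers (C = -10/9, x = -1/8) is k!.
Ratio: r(k) = (-1/8) * (k+1/3) (k+7/3) / [(k-1/3) (k+1)] ; factor over Q: parameters, x = (-1/8), and C = -10/9.


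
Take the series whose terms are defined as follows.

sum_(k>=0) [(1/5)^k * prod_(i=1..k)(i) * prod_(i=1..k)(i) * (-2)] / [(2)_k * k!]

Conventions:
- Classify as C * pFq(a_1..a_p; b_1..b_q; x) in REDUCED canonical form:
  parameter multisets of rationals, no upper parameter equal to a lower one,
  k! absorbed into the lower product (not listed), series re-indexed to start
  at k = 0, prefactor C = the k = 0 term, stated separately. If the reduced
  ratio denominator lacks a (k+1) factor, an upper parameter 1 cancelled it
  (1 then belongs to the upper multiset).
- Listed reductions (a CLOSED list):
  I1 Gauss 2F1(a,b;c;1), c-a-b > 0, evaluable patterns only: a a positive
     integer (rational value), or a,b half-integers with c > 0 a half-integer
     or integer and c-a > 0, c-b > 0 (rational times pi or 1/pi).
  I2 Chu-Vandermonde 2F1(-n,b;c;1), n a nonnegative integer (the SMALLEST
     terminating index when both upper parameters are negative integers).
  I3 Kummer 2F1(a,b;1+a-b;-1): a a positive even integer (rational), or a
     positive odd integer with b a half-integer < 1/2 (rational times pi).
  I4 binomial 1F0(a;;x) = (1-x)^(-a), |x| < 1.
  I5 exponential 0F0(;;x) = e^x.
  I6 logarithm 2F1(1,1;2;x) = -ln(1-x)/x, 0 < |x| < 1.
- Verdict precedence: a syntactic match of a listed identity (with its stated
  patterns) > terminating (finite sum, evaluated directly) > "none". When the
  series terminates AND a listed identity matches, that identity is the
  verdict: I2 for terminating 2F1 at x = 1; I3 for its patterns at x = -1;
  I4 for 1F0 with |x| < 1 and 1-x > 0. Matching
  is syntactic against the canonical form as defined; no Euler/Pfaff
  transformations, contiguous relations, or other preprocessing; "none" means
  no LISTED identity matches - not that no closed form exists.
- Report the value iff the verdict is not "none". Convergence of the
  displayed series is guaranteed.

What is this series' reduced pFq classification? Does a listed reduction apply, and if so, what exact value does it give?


x = 1/5 here; the reduced form reads 2F1, upper {1, 1}, lower {2}, C = -2. Verdict at x = 1/5: the I6 logarithm reduction matches (the logarithm: parameters (1,1;2), x = 1/5). Value: 10 * ln(4/5).

Key step: from the first term -2: the running product (C = -2, x = 1/5) telescopes to a rising factorial.
Term ratio: r(k) = (1/5) * (k+1) (k+1) / [(k+2) (k+1)] ; factor over Q: parameters, x = (1/5), and C = -2.


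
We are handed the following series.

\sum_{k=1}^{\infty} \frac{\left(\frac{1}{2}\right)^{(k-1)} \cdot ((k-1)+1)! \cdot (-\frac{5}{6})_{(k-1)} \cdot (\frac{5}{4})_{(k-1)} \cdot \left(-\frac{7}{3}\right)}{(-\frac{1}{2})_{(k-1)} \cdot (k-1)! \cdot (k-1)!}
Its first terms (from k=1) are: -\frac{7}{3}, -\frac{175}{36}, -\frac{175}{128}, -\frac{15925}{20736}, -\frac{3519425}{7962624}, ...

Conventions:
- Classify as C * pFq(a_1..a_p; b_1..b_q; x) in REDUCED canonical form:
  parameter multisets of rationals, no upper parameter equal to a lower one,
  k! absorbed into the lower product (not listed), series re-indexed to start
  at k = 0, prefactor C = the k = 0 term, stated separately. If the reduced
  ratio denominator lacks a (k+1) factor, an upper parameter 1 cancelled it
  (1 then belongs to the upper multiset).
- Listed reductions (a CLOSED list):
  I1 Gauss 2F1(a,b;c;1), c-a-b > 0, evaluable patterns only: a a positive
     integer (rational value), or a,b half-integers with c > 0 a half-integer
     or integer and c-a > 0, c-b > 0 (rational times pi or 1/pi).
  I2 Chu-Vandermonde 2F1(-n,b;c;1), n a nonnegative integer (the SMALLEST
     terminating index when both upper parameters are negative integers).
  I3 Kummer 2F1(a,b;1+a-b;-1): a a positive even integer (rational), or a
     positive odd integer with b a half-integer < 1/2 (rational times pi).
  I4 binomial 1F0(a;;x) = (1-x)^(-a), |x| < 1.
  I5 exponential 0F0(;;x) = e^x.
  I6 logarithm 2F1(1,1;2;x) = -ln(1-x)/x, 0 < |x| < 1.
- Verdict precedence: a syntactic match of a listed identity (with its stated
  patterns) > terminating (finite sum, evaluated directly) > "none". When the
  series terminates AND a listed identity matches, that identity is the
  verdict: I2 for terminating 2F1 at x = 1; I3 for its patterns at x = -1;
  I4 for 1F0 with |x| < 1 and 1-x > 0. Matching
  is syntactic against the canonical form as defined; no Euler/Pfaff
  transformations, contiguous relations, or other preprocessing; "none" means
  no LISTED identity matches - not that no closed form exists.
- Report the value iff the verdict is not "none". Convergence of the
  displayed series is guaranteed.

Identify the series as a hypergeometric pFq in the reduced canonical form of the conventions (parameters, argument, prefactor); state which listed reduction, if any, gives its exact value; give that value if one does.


At argument \frac{1}{2}: a 3F2 with upper {-\frac{5}{6}, \frac{5}{4}, 2}, lower {-\frac{1}{2}, 1}, scaled by C = -\frac{7}{3}. Verdict: none. No listed pattern accepts 3F2(-\frac{5}{6}, \frac{5}{4}, 2; -\frac{1}{2}, 1; \frac{1}{2}).

The tell: t_0 being -\frac{7}{3}, the denominator's factorial ratio (C = -7/3) is a lower Pochhammer.
Step ratio: r(k) = \frac{1}{2} * (k-\frac{5}{6}) (k+\frac{5}{4}) (k+2) / [(k-\frac{1}{2}) (k+1) (k+1)] - rational in k, leading ratio \frac{1}{2}; with t_0 = -\frac{7}{3}, classification follows.


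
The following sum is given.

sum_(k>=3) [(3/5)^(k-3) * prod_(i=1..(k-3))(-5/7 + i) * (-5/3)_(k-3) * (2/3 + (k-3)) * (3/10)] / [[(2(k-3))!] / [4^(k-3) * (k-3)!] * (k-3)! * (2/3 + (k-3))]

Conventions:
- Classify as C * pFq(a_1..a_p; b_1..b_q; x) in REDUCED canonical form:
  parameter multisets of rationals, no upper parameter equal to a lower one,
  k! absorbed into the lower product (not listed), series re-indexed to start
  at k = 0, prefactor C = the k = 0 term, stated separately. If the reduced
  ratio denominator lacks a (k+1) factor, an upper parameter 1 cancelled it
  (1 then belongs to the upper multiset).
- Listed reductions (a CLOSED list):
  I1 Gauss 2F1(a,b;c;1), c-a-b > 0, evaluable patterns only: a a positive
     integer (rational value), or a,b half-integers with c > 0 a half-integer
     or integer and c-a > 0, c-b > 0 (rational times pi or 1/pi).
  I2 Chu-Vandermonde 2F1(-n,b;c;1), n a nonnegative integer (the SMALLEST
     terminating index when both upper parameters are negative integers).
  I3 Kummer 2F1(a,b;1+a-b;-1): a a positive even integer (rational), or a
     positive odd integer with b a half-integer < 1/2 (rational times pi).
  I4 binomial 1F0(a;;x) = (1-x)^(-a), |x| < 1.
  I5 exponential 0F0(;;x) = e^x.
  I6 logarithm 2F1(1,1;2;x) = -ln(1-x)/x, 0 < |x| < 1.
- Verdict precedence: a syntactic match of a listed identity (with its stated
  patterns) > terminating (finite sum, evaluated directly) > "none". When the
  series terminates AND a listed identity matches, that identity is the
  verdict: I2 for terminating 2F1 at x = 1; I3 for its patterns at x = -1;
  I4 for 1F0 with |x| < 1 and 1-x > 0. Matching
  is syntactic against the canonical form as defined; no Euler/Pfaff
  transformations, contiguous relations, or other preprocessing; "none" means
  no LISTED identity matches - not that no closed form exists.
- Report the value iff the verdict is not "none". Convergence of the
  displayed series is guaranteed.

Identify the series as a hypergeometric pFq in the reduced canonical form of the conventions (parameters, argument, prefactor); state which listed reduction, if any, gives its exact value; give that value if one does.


The series (x = 3/5) is 2F1: upper {-5/3, 2/7}, lower {1/2}, prefactor 3/10. Verdict: none (x = 3/5): each listed identity misses the multisets {-5/3, 2/7} ; {1/2}.

Key observation: t_0 = 3/10 here, and the running product (C = 3/10, x = 3/5) telescopes to a rising factorial.
Consecutive-term ratio: r(k) = (3/5) * (k-5/3) (k+2/7) / [(k+1/2) (k+1)] - rational; roots negated = parameters, x = (3/5), C = 3/10.


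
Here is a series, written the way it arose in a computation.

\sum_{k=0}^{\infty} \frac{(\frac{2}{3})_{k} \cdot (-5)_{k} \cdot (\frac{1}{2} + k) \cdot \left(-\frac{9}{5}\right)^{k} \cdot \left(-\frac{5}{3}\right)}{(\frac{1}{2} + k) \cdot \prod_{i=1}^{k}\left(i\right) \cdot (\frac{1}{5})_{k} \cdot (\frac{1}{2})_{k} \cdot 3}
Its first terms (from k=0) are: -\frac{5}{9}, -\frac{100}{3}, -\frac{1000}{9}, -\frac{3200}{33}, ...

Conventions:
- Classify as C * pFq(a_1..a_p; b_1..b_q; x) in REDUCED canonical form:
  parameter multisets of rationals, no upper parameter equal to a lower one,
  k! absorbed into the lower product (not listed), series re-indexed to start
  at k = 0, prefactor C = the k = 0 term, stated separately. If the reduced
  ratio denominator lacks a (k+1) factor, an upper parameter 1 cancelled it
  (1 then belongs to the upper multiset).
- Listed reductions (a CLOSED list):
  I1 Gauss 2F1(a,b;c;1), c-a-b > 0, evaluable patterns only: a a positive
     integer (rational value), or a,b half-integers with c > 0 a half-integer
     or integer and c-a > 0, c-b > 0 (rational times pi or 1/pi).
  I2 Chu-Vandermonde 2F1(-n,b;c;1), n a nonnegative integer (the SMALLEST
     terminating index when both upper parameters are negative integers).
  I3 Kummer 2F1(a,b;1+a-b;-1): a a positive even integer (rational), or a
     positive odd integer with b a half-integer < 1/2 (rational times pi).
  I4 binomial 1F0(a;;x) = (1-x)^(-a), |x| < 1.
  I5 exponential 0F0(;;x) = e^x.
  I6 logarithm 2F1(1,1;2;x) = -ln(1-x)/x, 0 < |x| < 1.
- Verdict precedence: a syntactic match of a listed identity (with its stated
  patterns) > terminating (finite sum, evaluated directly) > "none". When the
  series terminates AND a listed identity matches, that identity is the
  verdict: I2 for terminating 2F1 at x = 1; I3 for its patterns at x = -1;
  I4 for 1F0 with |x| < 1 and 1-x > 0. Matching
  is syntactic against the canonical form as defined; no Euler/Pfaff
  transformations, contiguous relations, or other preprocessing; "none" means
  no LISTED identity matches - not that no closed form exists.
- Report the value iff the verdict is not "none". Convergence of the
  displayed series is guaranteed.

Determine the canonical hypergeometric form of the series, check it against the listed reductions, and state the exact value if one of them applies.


At argument -\frac{9}{5}: a 2F2 with upper {-5, \frac{2}{3}}, lower {\frac{1}{5}, \frac{1}{2}}, scaled by C = -\frac{5}{9}. Verdict: terminating - upper parameter -5 makes this a finite sum (last index 5), evaluated exactly. Hence: -\frac{27035}{99}.

Structural cue: from the first term -\frac{5}{9}: striking the common factor k + 1/2 reduces the term (C = -5/9).
Adjacent-term ratio: r(k) = -\frac{9}{5} * (k-5) (k+\frac{2}{3}) / [(k+\frac{1}{5}) (k+\frac{1}{2}) (k+1)] ; factor over Q: parameters, x = -\frac{9}{5}, and C = -\frac{5}{9}.


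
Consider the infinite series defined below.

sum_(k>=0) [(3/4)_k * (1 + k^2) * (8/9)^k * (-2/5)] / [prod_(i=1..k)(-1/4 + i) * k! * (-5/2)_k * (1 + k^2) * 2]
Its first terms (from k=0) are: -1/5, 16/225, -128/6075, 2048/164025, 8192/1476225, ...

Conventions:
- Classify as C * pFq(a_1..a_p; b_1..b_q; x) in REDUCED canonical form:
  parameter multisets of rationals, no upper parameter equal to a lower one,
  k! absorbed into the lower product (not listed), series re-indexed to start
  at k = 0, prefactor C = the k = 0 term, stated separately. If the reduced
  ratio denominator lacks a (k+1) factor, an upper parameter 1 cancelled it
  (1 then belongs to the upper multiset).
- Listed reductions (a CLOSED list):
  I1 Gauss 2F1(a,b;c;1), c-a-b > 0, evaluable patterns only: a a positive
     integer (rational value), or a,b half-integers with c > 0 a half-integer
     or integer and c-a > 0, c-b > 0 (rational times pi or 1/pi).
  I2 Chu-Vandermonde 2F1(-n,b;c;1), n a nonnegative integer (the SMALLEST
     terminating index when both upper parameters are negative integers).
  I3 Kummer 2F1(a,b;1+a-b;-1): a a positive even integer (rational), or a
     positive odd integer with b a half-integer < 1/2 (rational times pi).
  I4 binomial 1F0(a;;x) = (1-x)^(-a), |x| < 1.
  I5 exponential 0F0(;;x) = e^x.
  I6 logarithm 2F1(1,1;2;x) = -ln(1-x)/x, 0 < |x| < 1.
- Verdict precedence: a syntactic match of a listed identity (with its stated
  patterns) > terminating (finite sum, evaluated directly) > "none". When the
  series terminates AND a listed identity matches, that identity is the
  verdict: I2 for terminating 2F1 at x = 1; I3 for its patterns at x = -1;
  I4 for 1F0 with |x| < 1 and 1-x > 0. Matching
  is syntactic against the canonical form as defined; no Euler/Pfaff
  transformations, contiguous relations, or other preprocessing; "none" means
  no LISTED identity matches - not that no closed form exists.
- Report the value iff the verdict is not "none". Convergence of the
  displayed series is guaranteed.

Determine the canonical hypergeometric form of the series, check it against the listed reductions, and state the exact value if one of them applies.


The series (x = 8/9) is 0F1: upper {-}, lower {-5/2}, prefactor -1/5. Verdict: no listed reduction: x = 8/9 and upper {-} fail every I1-I6 pattern.

Key step: with t_0 = -1/5, the constant factors (C = -1/5) combine into one prefactor.
Step ratio: r(k) = (8/9) * 1 / [(k-5/2) (k+1)] - poly over poly, x = (8/9) from leading terms; C = -1/5 at k = 0.


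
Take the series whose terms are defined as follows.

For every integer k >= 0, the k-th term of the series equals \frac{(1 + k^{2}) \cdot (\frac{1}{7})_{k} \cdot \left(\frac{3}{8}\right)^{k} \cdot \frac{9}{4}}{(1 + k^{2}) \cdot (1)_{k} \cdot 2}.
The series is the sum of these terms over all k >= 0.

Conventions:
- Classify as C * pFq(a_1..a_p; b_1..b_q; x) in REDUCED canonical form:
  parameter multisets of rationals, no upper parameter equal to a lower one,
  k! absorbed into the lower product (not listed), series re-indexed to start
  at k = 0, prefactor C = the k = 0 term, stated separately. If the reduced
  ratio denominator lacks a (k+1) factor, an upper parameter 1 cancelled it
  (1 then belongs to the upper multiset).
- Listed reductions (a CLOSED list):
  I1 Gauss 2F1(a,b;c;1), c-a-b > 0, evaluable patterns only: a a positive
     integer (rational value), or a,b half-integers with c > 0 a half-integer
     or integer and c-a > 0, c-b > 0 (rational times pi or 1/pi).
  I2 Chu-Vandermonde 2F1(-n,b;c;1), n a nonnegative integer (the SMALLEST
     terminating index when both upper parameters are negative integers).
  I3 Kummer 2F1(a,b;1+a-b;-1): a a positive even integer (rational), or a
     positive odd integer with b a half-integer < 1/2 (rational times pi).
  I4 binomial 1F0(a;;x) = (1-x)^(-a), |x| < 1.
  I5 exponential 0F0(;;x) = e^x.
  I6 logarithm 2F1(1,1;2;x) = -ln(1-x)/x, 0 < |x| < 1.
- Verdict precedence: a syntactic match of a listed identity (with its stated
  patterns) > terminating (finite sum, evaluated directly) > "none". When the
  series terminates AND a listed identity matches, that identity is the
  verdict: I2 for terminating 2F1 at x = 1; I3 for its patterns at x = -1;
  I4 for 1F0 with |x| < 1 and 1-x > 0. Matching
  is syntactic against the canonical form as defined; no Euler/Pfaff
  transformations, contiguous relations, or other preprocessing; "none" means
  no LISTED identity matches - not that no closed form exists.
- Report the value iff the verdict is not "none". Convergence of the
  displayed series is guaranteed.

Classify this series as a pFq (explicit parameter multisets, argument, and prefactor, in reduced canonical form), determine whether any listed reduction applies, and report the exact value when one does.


Canonical form: C = \frac{9}{8} times 1F0 with upper {\frac{1}{7}}, lower {-}, x = \frac{3}{8}. Verdict at x = \frac{3}{8}: the I4 binomial reduction matches (the 1F0 binomial series: exponent -1/7, x = \frac{3}{8}). Value: \frac{9}{8} \cdot \left(\frac{5}{8}\right)^{-\frac{1}{7}}.

First insight: from the first term \frac{9}{8}: (1)_k (C = 9/8, x = 3/8) is k! itself.
Step ratio: r(k) = \frac{3}{8} * (k+\frac{1}{7}) / [(k+1)] - rational in k, leading ratio \frac{3}{8}; with t_0 = \frac{9}{8}, classification follows.


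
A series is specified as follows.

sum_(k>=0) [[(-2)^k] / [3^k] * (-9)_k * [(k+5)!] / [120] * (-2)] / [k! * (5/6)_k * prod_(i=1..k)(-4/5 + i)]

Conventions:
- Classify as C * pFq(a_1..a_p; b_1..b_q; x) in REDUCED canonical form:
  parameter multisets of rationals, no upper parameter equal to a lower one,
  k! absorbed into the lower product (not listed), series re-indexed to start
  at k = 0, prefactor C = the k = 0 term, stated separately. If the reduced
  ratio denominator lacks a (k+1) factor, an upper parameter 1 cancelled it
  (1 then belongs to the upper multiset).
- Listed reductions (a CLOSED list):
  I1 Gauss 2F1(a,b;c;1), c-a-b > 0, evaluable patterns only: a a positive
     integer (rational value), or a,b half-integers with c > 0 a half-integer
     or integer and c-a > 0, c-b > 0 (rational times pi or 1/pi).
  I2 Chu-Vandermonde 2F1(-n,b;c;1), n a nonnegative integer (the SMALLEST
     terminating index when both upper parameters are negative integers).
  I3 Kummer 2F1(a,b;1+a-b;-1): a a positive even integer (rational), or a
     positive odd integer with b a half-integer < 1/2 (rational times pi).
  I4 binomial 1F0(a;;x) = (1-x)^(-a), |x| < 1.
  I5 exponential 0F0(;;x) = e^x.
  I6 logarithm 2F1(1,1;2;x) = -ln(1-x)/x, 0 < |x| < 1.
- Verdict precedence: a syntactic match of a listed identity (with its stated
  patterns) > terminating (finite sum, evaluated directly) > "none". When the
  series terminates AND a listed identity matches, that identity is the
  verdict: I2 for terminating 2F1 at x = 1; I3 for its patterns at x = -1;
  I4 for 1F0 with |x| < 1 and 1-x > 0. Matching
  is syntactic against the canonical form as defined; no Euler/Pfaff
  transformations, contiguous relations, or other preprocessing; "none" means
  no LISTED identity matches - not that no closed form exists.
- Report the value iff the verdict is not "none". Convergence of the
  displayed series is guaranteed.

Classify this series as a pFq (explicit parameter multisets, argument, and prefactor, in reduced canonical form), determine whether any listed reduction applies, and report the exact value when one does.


This is -2 * 2F2(-9, 6; 1/5, 5/6; -2/3) in reduced canonical form. Verdict: terminating - no listed pattern fits, but -9 in the upper list cuts the series at k = 9; direct evaluation. Hence: -43661131753613967638/2315296486535747.

Key observation: from the first term -2: the two geometric factors (C = -2, x = -2/3) combine into one argument.
Consecutive-term ratio: r(k) = (-2/3) * (k-9) (k+6) / [(k+1/5) (k+5/6) (k+1)] - rational; roots negated = parameters, x = (-2/3), C = -2.


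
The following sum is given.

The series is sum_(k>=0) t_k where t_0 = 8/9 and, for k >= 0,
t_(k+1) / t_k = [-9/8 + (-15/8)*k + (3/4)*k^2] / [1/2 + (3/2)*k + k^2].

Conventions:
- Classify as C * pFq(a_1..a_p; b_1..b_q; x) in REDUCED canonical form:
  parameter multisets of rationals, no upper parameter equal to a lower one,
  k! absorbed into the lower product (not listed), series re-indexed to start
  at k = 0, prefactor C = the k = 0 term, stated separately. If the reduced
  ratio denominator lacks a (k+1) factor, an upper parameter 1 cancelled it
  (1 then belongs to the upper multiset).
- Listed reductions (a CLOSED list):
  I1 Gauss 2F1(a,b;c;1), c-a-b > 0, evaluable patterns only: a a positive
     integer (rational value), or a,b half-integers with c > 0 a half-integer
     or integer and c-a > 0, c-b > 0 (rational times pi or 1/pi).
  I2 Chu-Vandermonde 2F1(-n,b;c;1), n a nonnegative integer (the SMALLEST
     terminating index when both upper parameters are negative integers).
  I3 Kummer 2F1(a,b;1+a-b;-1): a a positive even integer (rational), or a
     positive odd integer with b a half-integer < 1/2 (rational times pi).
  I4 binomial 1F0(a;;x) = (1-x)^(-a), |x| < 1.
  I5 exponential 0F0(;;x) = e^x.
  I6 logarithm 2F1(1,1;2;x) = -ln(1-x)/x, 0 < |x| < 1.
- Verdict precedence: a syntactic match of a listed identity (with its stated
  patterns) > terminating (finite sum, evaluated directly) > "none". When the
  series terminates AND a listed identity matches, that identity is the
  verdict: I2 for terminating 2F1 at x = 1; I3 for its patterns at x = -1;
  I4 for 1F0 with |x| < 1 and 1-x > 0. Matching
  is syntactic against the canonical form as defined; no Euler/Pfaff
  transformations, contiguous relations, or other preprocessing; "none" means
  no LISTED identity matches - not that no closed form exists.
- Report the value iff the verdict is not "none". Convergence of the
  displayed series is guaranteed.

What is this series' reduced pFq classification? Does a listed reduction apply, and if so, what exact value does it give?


Prefactor 8/9, argument 3/4: 1F0 with upper {-3} over lower {-}. Verdict: this is binomial (I4) (the 1F0 binomial series: exponent 3, x = 3/4). Its exact value is 1/72.

The tell: t_0 = 8/9 here, and roots of the ratio polynomials (C = 8/9) are the negated parameters.
Term ratio: r(k) = (3/4) * (k-3) / [(k+1)] - poly over poly, x = (3/4) from leading terms; C = 8/9 at k = 0.


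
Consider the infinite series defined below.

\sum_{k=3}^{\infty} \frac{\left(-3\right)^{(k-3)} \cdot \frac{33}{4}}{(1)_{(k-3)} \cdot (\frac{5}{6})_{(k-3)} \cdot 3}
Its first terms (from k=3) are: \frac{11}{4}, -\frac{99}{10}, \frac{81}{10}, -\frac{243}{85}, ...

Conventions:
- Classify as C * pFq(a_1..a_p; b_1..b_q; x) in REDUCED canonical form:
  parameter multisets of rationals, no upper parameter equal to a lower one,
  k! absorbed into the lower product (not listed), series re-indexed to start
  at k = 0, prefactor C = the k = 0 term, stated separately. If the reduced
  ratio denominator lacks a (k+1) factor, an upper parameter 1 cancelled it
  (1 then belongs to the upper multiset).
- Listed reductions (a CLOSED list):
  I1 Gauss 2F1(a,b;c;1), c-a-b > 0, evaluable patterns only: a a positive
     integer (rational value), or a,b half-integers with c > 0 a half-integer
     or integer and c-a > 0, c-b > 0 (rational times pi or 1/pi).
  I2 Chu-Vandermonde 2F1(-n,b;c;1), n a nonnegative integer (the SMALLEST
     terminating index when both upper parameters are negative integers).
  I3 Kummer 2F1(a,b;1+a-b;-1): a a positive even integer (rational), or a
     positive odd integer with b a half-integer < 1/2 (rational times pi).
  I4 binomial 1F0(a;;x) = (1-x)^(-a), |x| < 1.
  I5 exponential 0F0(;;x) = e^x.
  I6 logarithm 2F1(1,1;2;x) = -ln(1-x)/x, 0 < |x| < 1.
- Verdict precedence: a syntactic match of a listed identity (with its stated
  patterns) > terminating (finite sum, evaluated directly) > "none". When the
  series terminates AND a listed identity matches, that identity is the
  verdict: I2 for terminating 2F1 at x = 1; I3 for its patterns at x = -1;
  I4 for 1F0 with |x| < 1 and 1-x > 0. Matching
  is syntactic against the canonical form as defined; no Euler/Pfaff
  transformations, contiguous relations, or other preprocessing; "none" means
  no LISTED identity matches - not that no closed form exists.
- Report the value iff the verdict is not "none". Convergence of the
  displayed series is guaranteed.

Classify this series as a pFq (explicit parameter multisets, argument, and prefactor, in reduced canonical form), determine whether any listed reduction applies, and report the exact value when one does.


x = -3 here; the reduced form reads 0F1, upper {-}, lower {\frac{5}{6}}, C = \frac{11}{4}. Verdict: none. Every listed pattern misses the 0F1 form at -3, upper {-}.

The tell: with t_0 = \frac{11}{4}, the constant factors (C = 11/4) combine into one prefactor.
Step ratio: r(k) = -3 * 1 / [(k+\frac{5}{6}) (k+1)] - rational in k, leading ratio -3; with t_0 = \frac{11}{4}, classification follows.


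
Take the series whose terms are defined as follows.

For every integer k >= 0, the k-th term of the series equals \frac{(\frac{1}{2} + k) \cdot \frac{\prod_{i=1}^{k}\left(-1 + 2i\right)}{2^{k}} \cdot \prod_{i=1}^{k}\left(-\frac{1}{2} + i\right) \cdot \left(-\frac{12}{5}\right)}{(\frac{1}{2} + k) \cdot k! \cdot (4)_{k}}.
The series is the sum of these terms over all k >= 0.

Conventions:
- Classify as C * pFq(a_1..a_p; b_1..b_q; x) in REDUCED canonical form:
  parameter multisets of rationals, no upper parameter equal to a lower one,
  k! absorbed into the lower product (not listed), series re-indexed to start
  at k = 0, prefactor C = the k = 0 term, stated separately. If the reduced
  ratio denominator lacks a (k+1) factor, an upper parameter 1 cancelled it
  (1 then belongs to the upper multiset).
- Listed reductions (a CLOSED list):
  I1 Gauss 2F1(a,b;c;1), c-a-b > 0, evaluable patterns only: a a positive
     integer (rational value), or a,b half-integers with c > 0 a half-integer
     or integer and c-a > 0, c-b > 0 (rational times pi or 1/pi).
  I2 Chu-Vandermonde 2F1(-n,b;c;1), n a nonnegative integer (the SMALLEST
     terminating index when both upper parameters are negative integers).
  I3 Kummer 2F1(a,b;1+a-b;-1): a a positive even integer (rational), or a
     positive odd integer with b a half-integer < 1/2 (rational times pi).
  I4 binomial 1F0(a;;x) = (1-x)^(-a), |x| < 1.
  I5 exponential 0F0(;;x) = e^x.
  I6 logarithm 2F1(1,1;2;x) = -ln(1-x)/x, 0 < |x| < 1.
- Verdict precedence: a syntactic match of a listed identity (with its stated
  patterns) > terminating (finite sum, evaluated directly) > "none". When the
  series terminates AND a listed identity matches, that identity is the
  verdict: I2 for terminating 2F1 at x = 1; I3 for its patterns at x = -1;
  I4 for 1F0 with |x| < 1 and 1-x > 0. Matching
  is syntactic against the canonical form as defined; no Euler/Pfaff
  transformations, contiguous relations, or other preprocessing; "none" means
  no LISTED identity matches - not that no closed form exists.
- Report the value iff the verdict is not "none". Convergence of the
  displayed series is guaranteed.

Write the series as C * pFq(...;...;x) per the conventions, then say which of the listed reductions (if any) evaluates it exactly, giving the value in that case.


Classification (C = -\frac{12}{5}): 2F1 with upper {\frac{1}{2}, \frac{1}{2}}, lower {4}, argument x = 1. Verdict (x = 1): Gauss's theorem I1 (half-integer case) applies (x = 1; upper {\frac{1}{2}, \frac{1}{2}} half-integers, c = 4 in the evaluable pattern). Exact value: \left(-\frac{1024}{125}\right) / \pi.

Key step: x = 1 and the running product (C = -12/5, x = 1) telescopes to a rising factorial.
Ratio: r(k) = 1 * (k+\frac{1}{2}) (k+\frac{1}{2}) / [(k+4) (k+1)] - rational in k, leading ratio 1; with t_0 = -\frac{12}{5}, classification follows.
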